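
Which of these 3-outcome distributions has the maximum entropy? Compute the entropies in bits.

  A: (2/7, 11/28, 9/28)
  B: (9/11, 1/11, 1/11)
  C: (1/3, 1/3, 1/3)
C

For a discrete distribution over n outcomes, entropy is maximized by the uniform distribution.

Computing entropies:
H(A) = 1.5722 bits
H(B) = 0.8659 bits
H(C) = 1.5850 bits

The uniform distribution (where all probabilities equal 1/3) achieves the maximum entropy of log_2(3) = 1.5850 bits.

Distribution C has the highest entropy.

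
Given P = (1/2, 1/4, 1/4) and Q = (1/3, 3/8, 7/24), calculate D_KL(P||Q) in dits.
0.0273 dits

KL divergence: D_KL(P||Q) = Σ p(x) log(p(x)/q(x))

Computing term by term:
  x=0: 1/2 × log_10[(1/2)/(1/3)] = 1/2 × 0.1761 = 0.0880
  x=1: 1/4 × log_10[(1/4)/(3/8)] = 1/4 × -0.1761 = -0.0440
  x=2: 1/4 × log_10[(1/4)/(7/24)] = 1/4 × -0.0669 = -0.0167

D_KL(P||Q) = 0.0273 dits

Note: KL divergence is always non-negative and equals 0 iff P = Q.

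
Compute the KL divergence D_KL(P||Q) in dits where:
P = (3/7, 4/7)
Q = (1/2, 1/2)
0.0044 dits

KL divergence: D_KL(P||Q) = Σ p(x) log(p(x)/q(x))

Computing term by term:
  x=0: 3/7 × log_10[(3/7)/(1/2)] = 3/7 × -0.0669 = -0.0287
  x=1: 4/7 × log_10[(4/7)/(1/2)] = 4/7 × 0.0580 = 0.0331

D_KL(P||Q) = 0.0044 dits

Note: KL divergence is always non-negative and equals 0 iff P = Q.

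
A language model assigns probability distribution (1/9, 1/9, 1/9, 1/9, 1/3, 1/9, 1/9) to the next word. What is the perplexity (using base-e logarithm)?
6.2403

Perplexity is e^H (or exp(H) for natural log).

First, H = -Σ p log p = 1.8310 nats
Perplexity = e^1.8310 = 6.2403

Interpretation: The model's uncertainty is equivalent to choosing uniformly among 6.2 options.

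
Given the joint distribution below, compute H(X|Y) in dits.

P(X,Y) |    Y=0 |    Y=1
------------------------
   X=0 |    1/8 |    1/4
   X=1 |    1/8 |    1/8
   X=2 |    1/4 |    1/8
0.4515 dits

Using the chain rule: H(X|Y) = H(X,Y) - H(Y)

First, compute H(X,Y) = 0.7526 dits

Marginal P(Y) = (1/2, 1/2)
H(Y) = 0.3010 dits

H(X|Y) = H(X,Y) - H(Y) = 0.7526 - 0.3010 = 0.4515 dits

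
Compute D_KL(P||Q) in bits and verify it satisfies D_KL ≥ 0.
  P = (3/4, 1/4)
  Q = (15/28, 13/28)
0.1408 bits

KL divergence satisfies the Gibbs inequality: D_KL(P||Q) ≥ 0 for all distributions P, Q.

D_KL(P||Q) = Σ p(x) log(p(x)/q(x))
Term by term:
  x=0: 3/4 × log_2[(3/4)/(15/28)] = 0.3641
  x=1: 1/4 × log_2[(1/4)/(13/28)] = -0.2233
D_KL(P||Q) = 0.1408 bits

D_KL(P||Q) = 0.1408 ≥ 0 ✓

This non-negativity is a fundamental property: relative entropy cannot be negative because it measures how different Q is from P.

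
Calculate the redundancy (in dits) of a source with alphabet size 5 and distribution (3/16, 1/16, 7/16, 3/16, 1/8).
0.0811 dits

Redundancy measures how far a source is from maximum entropy:
R = H_max - H(X)

Maximum entropy for 5 symbols: H_max = log_10(5) = 0.6990 dits
Actual entropy: H(X) = 0.6178 dits
Redundancy: R = 0.6990 - 0.6178 = 0.0811 dits

This redundancy represents potential for compression: the source could be compressed by 0.0811 dits per symbol.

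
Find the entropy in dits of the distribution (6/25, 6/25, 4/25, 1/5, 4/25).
0.6920 dits

Shannon entropy is H(X) = -Σ p(x) log p(x).

For P = (6/25, 6/25, 4/25, 1/5, 4/25):
H = -6/25 × log_10(6/25) -6/25 × log_10(6/25) -4/25 × log_10(4/25) -1/5 × log_10(1/5) -4/25 × log_10(4/25)
H = 0.6920 dits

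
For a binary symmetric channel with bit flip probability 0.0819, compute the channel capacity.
0.5912 bits

For a binary symmetric channel (BSC) with error probability p:
Capacity C = 1 - H(p) bits per symbol

where H(p) = -p log₂(p) - (1-p) log₂(1-p) is the binary entropy function.

H(0.0819) = 0.4088 bits
C = 1 - 0.4088 = 0.5912 bits per symbol

This means we can reliably transmit up to 0.5912 bits of information per channel use.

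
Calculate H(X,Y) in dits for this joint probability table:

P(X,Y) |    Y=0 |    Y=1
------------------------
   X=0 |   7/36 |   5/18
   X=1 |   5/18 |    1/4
0.5979 dits

Joint entropy is H(X,Y) = -Σ_{x,y} p(x,y) log p(x,y).

Summing over all non-zero entries:
H(X,Y) = -[7/36·log_10(7/36) + 5/18·log_10(5/18) + 5/18·log_10(5/18) + 1/4·log_10(1/4)]
H(X,Y) = 0.5979 dits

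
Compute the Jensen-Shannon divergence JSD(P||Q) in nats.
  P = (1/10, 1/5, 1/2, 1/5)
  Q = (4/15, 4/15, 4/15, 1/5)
0.0401 nats

Jensen-Shannon divergence is:
JSD(P||Q) = 0.5 × D_KL(P||M) + 0.5 × D_KL(Q||M)
where M = 0.5 × (P + Q) is the mixture distribution.

M = 0.5 × (1/10, 1/5, 1/2, 1/5) + 0.5 × (4/15, 4/15, 4/15, 1/5) = (0.183333, 7/30, 0.383333, 1/5)

D_KL(P||M) = 0.0414 nats
D_KL(Q||M) = 0.0388 nats

JSD(P||Q) = 0.5 × 0.0414 + 0.5 × 0.0388 = 0.0401 nats

Unlike KL divergence, JSD is symmetric and bounded: 0 ≤ JSD ≤ log(2).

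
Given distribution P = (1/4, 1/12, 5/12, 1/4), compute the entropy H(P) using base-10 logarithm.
0.5494 dits

Shannon entropy is H(X) = -Σ p(x) log p(x).

For P = (1/4, 1/12, 5/12, 1/4):
H = -1/4 × log_10(1/4) -1/12 × log_10(1/12) -5/12 × log_10(5/12) -1/4 × log_10(1/4)
H = 0.5494 dits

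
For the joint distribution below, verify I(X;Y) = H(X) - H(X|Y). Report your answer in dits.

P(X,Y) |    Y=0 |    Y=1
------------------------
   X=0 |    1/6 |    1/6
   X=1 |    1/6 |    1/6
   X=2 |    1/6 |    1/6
I(X;Y) = 0.0000 dits

Mutual information has multiple equivalent forms:
- I(X;Y) = H(X) - H(X|Y)
- I(X;Y) = H(Y) - H(Y|X)
- I(X;Y) = H(X) + H(Y) - H(X,Y)

Computing all quantities:
H(X) = 0.4771, H(Y) = 0.3010, H(X,Y) = 0.7782
H(X|Y) = 0.4771, H(Y|X) = 0.3010

Verification:
H(X) - H(X|Y) = 0.4771 - 0.4771 = 0.0000
H(Y) - H(Y|X) = 0.3010 - 0.3010 = 0.0000
H(X) + H(Y) - H(X,Y) = 0.4771 + 0.3010 - 0.7782 = 0.0000

All forms give I(X;Y) = 0.0000 dits. ✓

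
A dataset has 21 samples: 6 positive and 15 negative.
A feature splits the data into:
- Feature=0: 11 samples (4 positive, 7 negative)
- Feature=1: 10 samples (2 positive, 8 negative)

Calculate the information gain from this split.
0.0240 bits

Information Gain = H(Y) - H(Y|Feature)

Before split:
P(positive) = 6/21 = 0.2857
H(Y) = 0.8631 bits

After split:
Feature=0: H = 0.9457 bits (weight = 11/21)
Feature=1: H = 0.7219 bits (weight = 10/21)
H(Y|Feature) = (11/21)×0.9457 + (10/21)×0.7219 = 0.8391 bits

Information Gain = 0.8631 - 0.8391 = 0.0240 bits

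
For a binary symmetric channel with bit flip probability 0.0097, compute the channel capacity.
0.9212 bits

For a binary symmetric channel (BSC) with error probability p:
Capacity C = 1 - H(p) bits per symbol

where H(p) = -p log₂(p) - (1-p) log₂(1-p) is the binary entropy function.

H(0.0097) = 0.0788 bits
C = 1 - 0.0788 = 0.9212 bits per symbol

This means we can reliably transmit up to 0.9212 bits of information per channel use.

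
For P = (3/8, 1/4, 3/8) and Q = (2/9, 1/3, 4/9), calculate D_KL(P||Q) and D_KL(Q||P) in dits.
D_KL(P||Q) = 0.0263, D_KL(Q||P) = 0.0239

KL divergence is not symmetric: D_KL(P||Q) ≠ D_KL(Q||P) in general.

D_KL(P||Q) = 0.0263 dits
D_KL(Q||P) = 0.0239 dits

No, they are not equal!

This asymmetry is why KL divergence is not a true distance metric.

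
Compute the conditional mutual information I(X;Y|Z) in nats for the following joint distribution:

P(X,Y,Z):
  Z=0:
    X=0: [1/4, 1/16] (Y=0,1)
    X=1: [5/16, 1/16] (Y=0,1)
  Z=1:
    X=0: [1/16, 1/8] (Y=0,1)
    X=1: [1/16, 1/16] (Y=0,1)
0.0050 nats

Conditional mutual information: I(X;Y|Z) = H(X|Z) + H(Y|Z) - H(X,Y|Z)

H(Z) = 0.6211
H(X,Z) = 1.3051 → H(X|Z) = 0.6840
H(Y,Z) = 1.1574 → H(Y|Z) = 0.5363
H(X,Y,Z) = 1.8364 → H(X,Y|Z) = 1.2153

I(X;Y|Z) = 0.6840 + 0.5363 - 1.2153 = 0.0050 nats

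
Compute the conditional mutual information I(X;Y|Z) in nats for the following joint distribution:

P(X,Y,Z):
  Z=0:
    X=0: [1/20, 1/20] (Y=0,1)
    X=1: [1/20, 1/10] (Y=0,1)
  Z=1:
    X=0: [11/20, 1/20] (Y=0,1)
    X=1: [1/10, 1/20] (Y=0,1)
0.0304 nats

Conditional mutual information: I(X;Y|Z) = H(X|Z) + H(Y|Z) - H(X,Y|Z)

H(Z) = 0.5623
H(X,Z) = 1.1059 → H(X|Z) = 0.5436
H(Y,Z) = 1.0251 → H(Y|Z) = 0.4628
H(X,Y,Z) = 1.5383 → H(X,Y|Z) = 0.9759

I(X;Y|Z) = 0.5436 + 0.4628 - 0.9759 = 0.0304 nats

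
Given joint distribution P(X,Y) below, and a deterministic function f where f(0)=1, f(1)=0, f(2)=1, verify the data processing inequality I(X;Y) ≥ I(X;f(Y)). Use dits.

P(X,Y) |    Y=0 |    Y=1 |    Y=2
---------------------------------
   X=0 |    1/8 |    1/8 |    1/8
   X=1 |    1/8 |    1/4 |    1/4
I(X;Y) = 0.0047, I(X;f(Y)) = 0.0010, inequality holds: 0.0047 ≥ 0.0010

Data Processing Inequality: For any Markov chain X → Y → Z, we have I(X;Y) ≥ I(X;Z).

Here Z = f(Y) is a deterministic function of Y, forming X → Y → Z.

Original I(X;Y) = 0.0047 dits

After applying f:
P(X,Z) where Z=f(Y):
- P(X,Z=0) = P(X,Y=1)
- P(X,Z=1) = P(X,Y=0) + P(X,Y=2)

I(X;Z) = I(X;f(Y)) = 0.0010 dits

Verification: 0.0047 ≥ 0.0010 ✓

Information cannot be created by processing; the function f can only lose information about X.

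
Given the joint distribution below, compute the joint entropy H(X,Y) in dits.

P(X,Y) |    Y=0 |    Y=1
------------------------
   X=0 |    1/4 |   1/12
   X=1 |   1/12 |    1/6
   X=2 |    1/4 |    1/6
0.7403 dits

Joint entropy is H(X,Y) = -Σ_{x,y} p(x,y) log p(x,y).

Summing over all non-zero entries:
H(X,Y) = -[1/4·log_10(1/4) + 1/12·log_10(1/12) + 1/12·log_10(1/12) + 1/6·log_10(1/6) + 1/4·log_10(1/4) + 1/6·log_10(1/6)]
H(X,Y) = 0.7403 dits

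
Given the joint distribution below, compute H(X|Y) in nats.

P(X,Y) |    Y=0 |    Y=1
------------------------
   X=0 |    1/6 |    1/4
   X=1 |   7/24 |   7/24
0.6743 nats

Using the chain rule: H(X|Y) = H(X,Y) - H(Y)

First, compute H(X,Y) = 1.3640 nats

Marginal P(Y) = (11/24, 13/24)
H(Y) = 0.6897 nats

H(X|Y) = H(X,Y) - H(Y) = 1.3640 - 0.6897 = 0.6743 nats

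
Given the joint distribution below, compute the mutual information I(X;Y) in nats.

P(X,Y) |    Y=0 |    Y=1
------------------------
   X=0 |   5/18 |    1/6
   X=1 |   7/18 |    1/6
0.0031 nats

Mutual information: I(X;Y) = H(X) + H(Y) - H(X,Y)

Marginals:
P(X) = (4/9, 5/9), H(X) = 0.6870 nats
P(Y) = (2/3, 1/3), H(Y) = 0.6365 nats

Joint entropy: H(X,Y) = 1.3204 nats

I(X;Y) = 0.6870 + 0.6365 - 1.3204 = 0.0031 nats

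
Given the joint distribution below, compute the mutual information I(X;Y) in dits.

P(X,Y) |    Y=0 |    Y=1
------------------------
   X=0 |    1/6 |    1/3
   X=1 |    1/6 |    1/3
0.0000 dits

Mutual information: I(X;Y) = H(X) + H(Y) - H(X,Y)

Marginals:
P(X) = (1/2, 1/2), H(X) = 0.3010 dits
P(Y) = (1/3, 2/3), H(Y) = 0.2764 dits

Joint entropy: H(X,Y) = 0.5775 dits

I(X;Y) = 0.3010 + 0.2764 - 0.5775 = 0.0000 dits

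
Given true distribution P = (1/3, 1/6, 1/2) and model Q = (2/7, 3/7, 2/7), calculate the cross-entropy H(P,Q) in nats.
1.1852 nats

Cross-entropy: H(P,Q) = -Σ p(x) log q(x)

Alternatively: H(P,Q) = H(P) + D_KL(P||Q)
H(P) = 1.0114 nats
D_KL(P||Q) = 0.1738 nats

H(P,Q) = 1.0114 + 0.1738 = 1.1852 nats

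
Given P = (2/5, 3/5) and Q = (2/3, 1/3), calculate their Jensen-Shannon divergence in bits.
0.0522 bits

Jensen-Shannon divergence is:
JSD(P||Q) = 0.5 × D_KL(P||M) + 0.5 × D_KL(Q||M)
where M = 0.5 × (P + Q) is the mixture distribution.

M = 0.5 × (2/5, 3/5) + 0.5 × (2/3, 1/3) = (8/15, 7/15)

D_KL(P||M) = 0.0515 bits
D_KL(Q||M) = 0.0528 bits

JSD(P||Q) = 0.5 × 0.0515 + 0.5 × 0.0528 = 0.0522 bits

Unlike KL divergence, JSD is symmetric and bounded: 0 ≤ JSD ≤ log(2).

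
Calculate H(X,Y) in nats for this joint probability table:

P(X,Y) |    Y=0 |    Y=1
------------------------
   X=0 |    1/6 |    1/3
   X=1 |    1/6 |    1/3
1.3297 nats

Joint entropy is H(X,Y) = -Σ_{x,y} p(x,y) log p(x,y).

Summing over all non-zero entries:
H(X,Y) = -[1/6·log_e(1/6) + 1/3·log_e(1/3) + 1/6·log_e(1/6) + 1/3·log_e(1/3)]
H(X,Y) = 1.3297 nats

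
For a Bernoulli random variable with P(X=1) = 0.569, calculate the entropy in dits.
0.2969 dits

The binary entropy function is:
H(p) = -p log(p) - (1-p) log(1-p)

H(0.569) = -0.569 × log_10(0.569) - 0.431 × log_10(0.431)
H(0.569) = 0.2969 dits

Note: Binary entropy is maximized at p=0.5 (H=1 bit) and minimized at p=0 or p=1 (H=0).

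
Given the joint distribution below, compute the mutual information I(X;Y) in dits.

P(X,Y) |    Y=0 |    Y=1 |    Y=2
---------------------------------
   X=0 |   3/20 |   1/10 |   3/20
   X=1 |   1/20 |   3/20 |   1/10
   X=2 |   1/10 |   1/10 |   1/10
0.0131 dits

Mutual information: I(X;Y) = H(X) + H(Y) - H(X,Y)

Marginals:
P(X) = (2/5, 3/10, 3/10), H(X) = 0.4729 dits
P(Y) = (3/10, 7/20, 7/20), H(Y) = 0.4760 dits

Joint entropy: H(X,Y) = 0.9358 dits

I(X;Y) = 0.4729 + 0.4760 - 0.9358 = 0.0131 dits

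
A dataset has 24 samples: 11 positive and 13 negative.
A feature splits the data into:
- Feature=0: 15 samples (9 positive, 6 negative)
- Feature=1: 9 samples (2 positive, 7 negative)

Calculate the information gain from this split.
0.1016 bits

Information Gain = H(Y) - H(Y|Feature)

Before split:
P(positive) = 11/24 = 0.4583
H(Y) = 0.9950 bits

After split:
Feature=0: H = 0.9710 bits (weight = 15/24)
Feature=1: H = 0.7642 bits (weight = 9/24)
H(Y|Feature) = (15/24)×0.9710 + (9/24)×0.7642 = 0.8934 bits

Information Gain = 0.9950 - 0.8934 = 0.1016 bits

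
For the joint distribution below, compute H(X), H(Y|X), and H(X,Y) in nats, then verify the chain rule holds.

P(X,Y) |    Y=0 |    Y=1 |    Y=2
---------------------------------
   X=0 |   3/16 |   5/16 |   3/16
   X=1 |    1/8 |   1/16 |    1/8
H(X,Y) = 1.6844, H(X) = 0.6211, H(Y|X) = 1.0633 (all in nats)

Chain rule: H(X,Y) = H(X) + H(Y|X)

Left side — joint entropy directly:
H(X,Y) = -Σ p(x,y) log p(x,y) = 1.6844 nats

Right side — compute H(Y|X) from the conditional distributions:
P(X) = (11/16, 5/16), so H(X) = 0.6211 nats
H(Y|X) = Σ_x P(X=x) · H(Y|X=x):
  P(Y|X=0) = (3/11, 5/11, 3/11), H(Y|X=0) = 1.0671, weight P(X=0) = 11/16
  P(Y|X=1) = (2/5, 1/5, 2/5), H(Y|X=1) = 1.0549, weight P(X=1) = 5/16
H(Y|X) = 1.0633 nats

H(X) + H(Y|X) = 0.6211 + 1.0633 = 1.6844 nats

Both sides equal 1.6844 nats. ✓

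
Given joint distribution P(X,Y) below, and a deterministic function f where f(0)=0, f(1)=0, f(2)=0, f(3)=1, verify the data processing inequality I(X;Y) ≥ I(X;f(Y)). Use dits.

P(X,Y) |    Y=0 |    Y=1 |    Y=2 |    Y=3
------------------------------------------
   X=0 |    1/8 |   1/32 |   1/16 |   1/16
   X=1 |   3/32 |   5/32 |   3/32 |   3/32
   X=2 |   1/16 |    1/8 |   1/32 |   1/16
I(X;Y) = 0.0245, I(X;f(Y)) = 0.0000, inequality holds: 0.0245 ≥ 0.0000

Data Processing Inequality: For any Markov chain X → Y → Z, we have I(X;Y) ≥ I(X;Z).

Here Z = f(Y) is a deterministic function of Y, forming X → Y → Z.

Original I(X;Y) = 0.0245 dits

After applying f:
P(X,Z) where Z=f(Y):
- P(X,Z=0) = P(X,Y=0) + P(X,Y=1) + P(X,Y=2)
- P(X,Z=1) = P(X,Y=3)

I(X;Z) = I(X;f(Y)) = 0.0000 dits

Verification: 0.0245 ≥ 0.0000 ✓

Information cannot be created by processing; the function f can only lose information about X.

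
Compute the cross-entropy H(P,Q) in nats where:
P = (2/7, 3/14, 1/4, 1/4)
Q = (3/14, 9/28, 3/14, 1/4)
1.4150 nats

Cross-entropy: H(P,Q) = -Σ p(x) log q(x)

Alternatively: H(P,Q) = H(P) + D_KL(P||Q)
H(P) = 1.3812 nats
D_KL(P||Q) = 0.0338 nats

H(P,Q) = 1.3812 + 0.0338 = 1.4150 nats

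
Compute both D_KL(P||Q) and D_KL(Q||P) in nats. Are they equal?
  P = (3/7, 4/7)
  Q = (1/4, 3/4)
D_KL(P||Q) = 0.0756, D_KL(Q||P) = 0.0692

KL divergence is not symmetric: D_KL(P||Q) ≠ D_KL(Q||P) in general.

D_KL(P||Q) = 0.0756 nats
D_KL(Q||P) = 0.0692 nats

No, they are not equal!

This asymmetry is why KL divergence is not a true distance metric.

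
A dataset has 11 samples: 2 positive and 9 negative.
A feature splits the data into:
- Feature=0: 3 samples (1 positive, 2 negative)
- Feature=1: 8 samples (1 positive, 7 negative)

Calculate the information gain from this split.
0.0383 bits

Information Gain = H(Y) - H(Y|Feature)

Before split:
P(positive) = 2/11 = 0.1818
H(Y) = 0.6840 bits

After split:
Feature=0: H = 0.9183 bits (weight = 3/11)
Feature=1: H = 0.5436 bits (weight = 8/11)
H(Y|Feature) = (3/11)×0.9183 + (8/11)×0.5436 = 0.6458 bits

Information Gain = 0.6840 - 0.6458 = 0.0383 bits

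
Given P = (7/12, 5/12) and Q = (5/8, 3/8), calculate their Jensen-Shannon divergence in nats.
0.0009 nats

Jensen-Shannon divergence is:
JSD(P||Q) = 0.5 × D_KL(P||M) + 0.5 × D_KL(Q||M)
where M = 0.5 × (P + Q) is the mixture distribution.

M = 0.5 × (7/12, 5/12) + 0.5 × (5/8, 3/8) = (0.604167, 0.395833)

D_KL(P||M) = 0.0009 nats
D_KL(Q||M) = 0.0009 nats

JSD(P||Q) = 0.5 × 0.0009 + 0.5 × 0.0009 = 0.0009 nats

Unlike KL divergence, JSD is symmetric and bounded: 0 ≤ JSD ≤ log(2).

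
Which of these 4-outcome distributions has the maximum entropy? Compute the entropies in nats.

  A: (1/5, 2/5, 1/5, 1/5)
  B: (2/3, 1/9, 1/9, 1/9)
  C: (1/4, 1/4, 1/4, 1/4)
C

For a discrete distribution over n outcomes, entropy is maximized by the uniform distribution.

Computing entropies:
H(A) = 1.3322 nats
H(B) = 1.0027 nats
H(C) = 1.3863 nats

The uniform distribution (where all probabilities equal 1/4) achieves the maximum entropy of log_e(4) = 1.3863 nats.

Distribution C has the highest entropy.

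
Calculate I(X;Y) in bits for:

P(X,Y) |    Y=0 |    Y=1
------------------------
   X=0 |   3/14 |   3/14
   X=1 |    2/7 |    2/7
0.0000 bits

Mutual information: I(X;Y) = H(X) + H(Y) - H(X,Y)

Marginals:
P(X) = (3/7, 4/7), H(X) = 0.9852 bits
P(Y) = (1/2, 1/2), H(Y) = 1.0000 bits

Joint entropy: H(X,Y) = 1.9852 bits

I(X;Y) = 0.9852 + 1.0000 - 1.9852 = 0.0000 bits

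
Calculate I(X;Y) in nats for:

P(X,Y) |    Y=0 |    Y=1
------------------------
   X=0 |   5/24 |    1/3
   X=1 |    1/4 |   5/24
0.0130 nats

Mutual information: I(X;Y) = H(X) + H(Y) - H(X,Y)

Marginals:
P(X) = (13/24, 11/24), H(X) = 0.6897 nats
P(Y) = (11/24, 13/24), H(Y) = 0.6897 nats

Joint entropy: H(X,Y) = 1.3664 nats

I(X;Y) = 0.6897 + 0.6897 - 1.3664 = 0.0130 nats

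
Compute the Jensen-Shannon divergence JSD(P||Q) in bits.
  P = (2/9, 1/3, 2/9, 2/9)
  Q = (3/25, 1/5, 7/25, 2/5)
0.0443 bits

Jensen-Shannon divergence is:
JSD(P||Q) = 0.5 × D_KL(P||M) + 0.5 × D_KL(Q||M)
where M = 0.5 × (P + Q) is the mixture distribution.

M = 0.5 × (2/9, 1/3, 2/9, 2/9) + 0.5 × (3/25, 1/5, 7/25, 2/5) = (0.171111, 4/15, 0.251111, 0.311111)

D_KL(P||M) = 0.0440 bits
D_KL(Q||M) = 0.0446 bits

JSD(P||Q) = 0.5 × 0.0440 + 0.5 × 0.0446 = 0.0443 bits

Unlike KL divergence, JSD is symmetric and bounded: 0 ≤ JSD ≤ log(2).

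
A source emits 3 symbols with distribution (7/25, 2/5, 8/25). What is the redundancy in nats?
0.0110 nats

Redundancy measures how far a source is from maximum entropy:
R = H_max - H(X)

Maximum entropy for 3 symbols: H_max = log_e(3) = 1.0986 nats
Actual entropy: H(X) = 1.0876 nats
Redundancy: R = 1.0986 - 1.0876 = 0.0110 nats

This redundancy represents potential for compression: the source could be compressed by 0.0110 nats per symbol.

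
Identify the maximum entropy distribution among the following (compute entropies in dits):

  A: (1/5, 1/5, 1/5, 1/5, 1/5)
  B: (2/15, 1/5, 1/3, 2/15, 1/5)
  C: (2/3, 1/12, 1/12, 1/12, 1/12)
A

For a discrete distribution over n outcomes, entropy is maximized by the uniform distribution.

Computing entropies:
H(A) = 0.6990 dits
H(B) = 0.6720 dits
H(C) = 0.4771 dits

The uniform distribution (where all probabilities equal 1/5) achieves the maximum entropy of log_10(5) = 0.6990 dits.

Distribution A has the highest entropy.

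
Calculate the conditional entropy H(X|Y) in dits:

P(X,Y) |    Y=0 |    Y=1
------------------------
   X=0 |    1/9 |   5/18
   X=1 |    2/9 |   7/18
0.2888 dits

Using the chain rule: H(X|Y) = H(X,Y) - H(Y)

First, compute H(X,Y) = 0.5652 dits

Marginal P(Y) = (1/3, 2/3)
H(Y) = 0.2764 dits

H(X|Y) = H(X,Y) - H(Y) = 0.5652 - 0.2764 = 0.2888 dits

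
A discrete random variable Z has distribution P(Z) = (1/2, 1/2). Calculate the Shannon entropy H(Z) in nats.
0.6931 nats

Shannon entropy is H(X) = -Σ p(x) log p(x).

For P = (1/2, 1/2):
H = -1/2 × log_e(1/2) -1/2 × log_e(1/2)
H = 0.6931 nats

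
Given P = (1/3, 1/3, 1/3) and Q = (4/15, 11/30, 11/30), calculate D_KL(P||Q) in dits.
0.0047 dits

KL divergence: D_KL(P||Q) = Σ p(x) log(p(x)/q(x))

Computing term by term:
  x=0: 1/3 × log_10[(1/3)/(4/15)] = 1/3 × 0.0969 = 0.0323
  x=1: 1/3 × log_10[(1/3)/(11/30)] = 1/3 × -0.0414 = -0.0138
  x=2: 1/3 × log_10[(1/3)/(11/30)] = 1/3 × -0.0414 = -0.0138

D_KL(P||Q) = 0.0047 dits

Note: KL divergence is always non-negative and equals 0 iff P = Q.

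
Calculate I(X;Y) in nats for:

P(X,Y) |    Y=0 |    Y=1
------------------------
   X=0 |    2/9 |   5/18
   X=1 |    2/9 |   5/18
0.0000 nats

Mutual information: I(X;Y) = H(X) + H(Y) - H(X,Y)

Marginals:
P(X) = (1/2, 1/2), H(X) = 0.6931 nats
P(Y) = (4/9, 5/9), H(Y) = 0.6870 nats

Joint entropy: H(X,Y) = 1.3801 nats

I(X;Y) = 0.6931 + 0.6870 - 1.3801 = 0.0000 nats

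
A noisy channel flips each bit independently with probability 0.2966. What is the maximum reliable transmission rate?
0.1229 bits

For a binary symmetric channel (BSC) with error probability p:
Capacity C = 1 - H(p) bits per symbol

where H(p) = -p log₂(p) - (1-p) log₂(1-p) is the binary entropy function.

H(0.2966) = 0.8771 bits
C = 1 - 0.8771 = 0.1229 bits per symbol

This means we can reliably transmit up to 0.1229 bits of information per channel use.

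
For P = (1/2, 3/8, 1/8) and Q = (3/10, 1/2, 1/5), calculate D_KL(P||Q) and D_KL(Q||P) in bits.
D_KL(P||Q) = 0.1281, D_KL(Q||P) = 0.1220

KL divergence is not symmetric: D_KL(P||Q) ≠ D_KL(Q||P) in general.

D_KL(P||Q) = 0.1281 bits
D_KL(Q||P) = 0.1220 bits

No, they are not equal!

This asymmetry is why KL divergence is not a true distance metric.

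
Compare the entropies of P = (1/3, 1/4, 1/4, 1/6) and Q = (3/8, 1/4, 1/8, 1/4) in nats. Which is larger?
P

Computing entropies in nats:
H(P) = 1.3580
H(Q) = 1.3209

Distribution P has higher entropy.

Intuition: The distribution closer to uniform (more spread out) has higher entropy.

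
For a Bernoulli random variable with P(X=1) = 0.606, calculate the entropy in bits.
0.9673 bits

The binary entropy function is:
H(p) = -p log(p) - (1-p) log(1-p)

H(0.606) = -0.606 × log_2(0.606) - 0.394 × log_2(0.394)
H(0.606) = 0.9673 bits

Note: Binary entropy is maximized at p=0.5 (H=1 bit) and minimized at p=0 or p=1 (H=0).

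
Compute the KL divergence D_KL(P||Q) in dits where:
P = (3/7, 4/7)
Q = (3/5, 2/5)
0.0259 dits

KL divergence: D_KL(P||Q) = Σ p(x) log(p(x)/q(x))

Computing term by term:
  x=0: 3/7 × log_10[(3/7)/(3/5)] = 3/7 × -0.1461 = -0.0626
  x=1: 4/7 × log_10[(4/7)/(2/5)] = 4/7 × 0.1549 = 0.0885

D_KL(P||Q) = 0.0259 dits

Note: KL divergence is always non-negative and equals 0 iff P = Q.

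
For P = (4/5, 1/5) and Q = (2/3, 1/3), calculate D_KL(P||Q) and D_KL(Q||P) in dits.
D_KL(P||Q) = 0.0190, D_KL(Q||P) = 0.0212

KL divergence is not symmetric: D_KL(P||Q) ≠ D_KL(Q||P) in general.

D_KL(P||Q) = 0.0190 dits
D_KL(Q||P) = 0.0212 dits

No, they are not equal!

This asymmetry is why KL divergence is not a true distance metric.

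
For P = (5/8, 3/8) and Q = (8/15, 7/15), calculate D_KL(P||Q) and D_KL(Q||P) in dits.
D_KL(P||Q) = 0.0074, D_KL(Q||P) = 0.0076

KL divergence is not symmetric: D_KL(P||Q) ≠ D_KL(Q||P) in general.

D_KL(P||Q) = 0.0074 dits
D_KL(Q||P) = 0.0076 dits

No, they are not equal!

This asymmetry is why KL divergence is not a true distance metric.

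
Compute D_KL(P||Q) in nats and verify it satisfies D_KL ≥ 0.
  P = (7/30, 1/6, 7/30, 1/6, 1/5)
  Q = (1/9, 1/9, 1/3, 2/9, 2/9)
0.0885 nats

KL divergence satisfies the Gibbs inequality: D_KL(P||Q) ≥ 0 for all distributions P, Q.

D_KL(P||Q) = Σ p(x) log(p(x)/q(x))
Term by term:
  x=0: 7/30 × log_e[(7/30)/(1/9)] = 0.1731
  x=1: 1/6 × log_e[(1/6)/(1/9)] = 0.0676
  x=2: 7/30 × log_e[(7/30)/(1/3)] = -0.0832
  x=3: 1/6 × log_e[(1/6)/(2/9)] = -0.0479
  x=4: 1/5 × log_e[(1/5)/(2/9)] = -0.0211
D_KL(P||Q) = 0.0885 nats

D_KL(P||Q) = 0.0885 ≥ 0 ✓

This non-negativity is a fundamental property: relative entropy cannot be negative because it measures how different Q is from P.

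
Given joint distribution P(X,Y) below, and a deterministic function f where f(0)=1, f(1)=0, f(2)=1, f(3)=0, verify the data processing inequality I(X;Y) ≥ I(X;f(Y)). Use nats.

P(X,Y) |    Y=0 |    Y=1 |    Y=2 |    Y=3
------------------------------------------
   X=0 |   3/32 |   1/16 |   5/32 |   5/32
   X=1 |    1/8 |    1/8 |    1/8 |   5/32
I(X;Y) = 0.0126, I(X;f(Y)) = 0.0020, inequality holds: 0.0126 ≥ 0.0020

Data Processing Inequality: For any Markov chain X → Y → Z, we have I(X;Y) ≥ I(X;Z).

Here Z = f(Y) is a deterministic function of Y, forming X → Y → Z.

Original I(X;Y) = 0.0126 nats

After applying f:
P(X,Z) where Z=f(Y):
- P(X,Z=0) = P(X,Y=1) + P(X,Y=3)
- P(X,Z=1) = P(X,Y=0) + P(X,Y=2)

I(X;Z) = I(X;f(Y)) = 0.0020 nats

Verification: 0.0126 ≥ 0.0020 ✓

Information cannot be created by processing; the function f can only lose information about X.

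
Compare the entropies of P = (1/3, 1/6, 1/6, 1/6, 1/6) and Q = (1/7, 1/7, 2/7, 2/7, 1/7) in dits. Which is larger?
P

Computing entropies in dits:
H(P) = 0.6778
H(Q) = 0.6731

Distribution P has higher entropy.

Intuition: The distribution closer to uniform (more spread out) has higher entropy.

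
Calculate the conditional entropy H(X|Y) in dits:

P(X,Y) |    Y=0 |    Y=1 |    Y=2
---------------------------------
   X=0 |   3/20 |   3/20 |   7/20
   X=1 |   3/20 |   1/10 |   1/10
0.2669 dits

Using the chain rule: H(X|Y) = H(X,Y) - H(Y)

First, compute H(X,Y) = 0.7303 dits

Marginal P(Y) = (3/10, 1/4, 9/20)
H(Y) = 0.4634 dits

H(X|Y) = H(X,Y) - H(Y) = 0.7303 - 0.4634 = 0.2669 dits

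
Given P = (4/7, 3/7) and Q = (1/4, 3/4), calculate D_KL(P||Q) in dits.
0.1010 dits

KL divergence: D_KL(P||Q) = Σ p(x) log(p(x)/q(x))

Computing term by term:
  x=0: 4/7 × log_10[(4/7)/(1/4)] = 4/7 × 0.3590 = 0.2052
  x=1: 3/7 × log_10[(3/7)/(3/4)] = 3/7 × -0.2430 = -0.1042

D_KL(P||Q) = 0.1010 dits

Note: KL divergence is always non-negative and equals 0 iff P = Q.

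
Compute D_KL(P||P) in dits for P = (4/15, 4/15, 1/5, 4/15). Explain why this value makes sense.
0.0000 dits

KL divergence satisfies the Gibbs inequality: D_KL(P||Q) ≥ 0 for all distributions P, Q.

D_KL(P||Q) = Σ p(x) log(p(x)/q(x))
Each term is p(x) × log_10(p(x)/p(x)) = p(x) × log_10(1) = 0, so the sum is 0.
D_KL(P||Q) = 0.0000 dits

When P = Q, the KL divergence is exactly 0, as there is no 'divergence' between identical distributions.

This non-negativity is a fundamental property: relative entropy cannot be negative because it measures how different Q is from P.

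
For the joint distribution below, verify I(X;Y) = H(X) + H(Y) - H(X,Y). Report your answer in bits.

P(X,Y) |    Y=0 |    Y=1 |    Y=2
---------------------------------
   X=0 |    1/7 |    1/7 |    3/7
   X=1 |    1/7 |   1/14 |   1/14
I(X;Y) = 0.0848 bits

Mutual information has multiple equivalent forms:
- I(X;Y) = H(X) - H(X|Y)
- I(X;Y) = H(Y) - H(Y|X)
- I(X;Y) = H(X) + H(Y) - H(X,Y)

Computing all quantities:
H(X) = 0.8631, H(Y) = 1.4926, H(X,Y) = 2.2709
H(X|Y) = 0.7783, H(Y|X) = 1.4078

Verification:
H(X) - H(X|Y) = 0.8631 - 0.7783 = 0.0848
H(Y) - H(Y|X) = 1.4926 - 1.4078 = 0.0848
H(X) + H(Y) - H(X,Y) = 0.8631 + 1.4926 - 2.2709 = 0.0848

All forms give I(X;Y) = 0.0848 bits. ✓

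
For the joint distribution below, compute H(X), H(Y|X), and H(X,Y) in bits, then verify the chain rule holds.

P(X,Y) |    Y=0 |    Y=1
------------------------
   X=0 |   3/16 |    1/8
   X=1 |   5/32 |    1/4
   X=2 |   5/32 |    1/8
H(X,Y) = 2.5397, H(X) = 1.5671, H(Y|X) = 0.9727 (all in bits)

Chain rule: H(X,Y) = H(X) + H(Y|X)

Left side — joint entropy directly:
H(X,Y) = -Σ p(x,y) log p(x,y) = 2.5397 bits

Right side — compute H(Y|X) from the conditional distributions:
P(X) = (5/16, 13/32, 9/32), so H(X) = 1.5671 bits
H(Y|X) = Σ_x P(X=x) · H(Y|X=x):
  P(Y|X=0) = (3/5, 2/5), H(Y|X=0) = 0.9710, weight P(X=0) = 5/16
  P(Y|X=1) = (5/13, 8/13), H(Y|X=1) = 0.9612, weight P(X=1) = 13/32
  P(Y|X=2) = (5/9, 4/9), H(Y|X=2) = 0.9911, weight P(X=2) = 9/32
H(Y|X) = 0.9727 bits

H(X) + H(Y|X) = 1.5671 + 0.9727 = 2.5397 bits

Both sides equal 2.5397 bits. ✓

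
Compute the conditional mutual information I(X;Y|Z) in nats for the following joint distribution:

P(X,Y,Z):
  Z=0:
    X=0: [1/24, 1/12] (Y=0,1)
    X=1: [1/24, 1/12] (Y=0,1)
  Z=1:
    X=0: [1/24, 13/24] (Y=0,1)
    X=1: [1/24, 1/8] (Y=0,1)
0.0178 nats

Conditional mutual information: I(X;Y|Z) = H(X|Z) + H(Y|Z) - H(X,Y|Z)

H(Z) = 0.5623
H(X,Z) = 1.1329 → H(X|Z) = 0.5706
H(Y,Z) = 0.9831 → H(Y|Z) = 0.4208
H(X,Y,Z) = 1.5359 → H(X,Y|Z) = 0.9735

I(X;Y|Z) = 0.5706 + 0.4208 - 0.9735 = 0.0178 nats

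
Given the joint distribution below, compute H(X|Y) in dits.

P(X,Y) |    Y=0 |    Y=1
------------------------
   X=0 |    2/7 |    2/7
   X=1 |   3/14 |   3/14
0.2966 dits

Using the chain rule: H(X|Y) = H(X,Y) - H(Y)

First, compute H(X,Y) = 0.5976 dits

Marginal P(Y) = (1/2, 1/2)
H(Y) = 0.3010 dits

H(X|Y) = H(X,Y) - H(Y) = 0.5976 - 0.3010 = 0.2966 dits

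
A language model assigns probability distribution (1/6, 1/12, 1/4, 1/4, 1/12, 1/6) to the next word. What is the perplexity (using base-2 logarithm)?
5.4989

Perplexity is 2^H (or exp(H) for natural log).

First, H = -Σ p log p = 2.4591 bits
Perplexity = 2^2.4591 = 5.4989

Interpretation: The model's uncertainty is equivalent to choosing uniformly among 5.5 options.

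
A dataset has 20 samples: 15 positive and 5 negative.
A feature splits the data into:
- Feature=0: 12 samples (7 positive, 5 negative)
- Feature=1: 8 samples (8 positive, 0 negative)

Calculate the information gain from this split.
0.2234 bits

Information Gain = H(Y) - H(Y|Feature)

Before split:
P(positive) = 15/20 = 0.7500
H(Y) = 0.8113 bits

After split:
Feature=0: H = 0.9799 bits (weight = 12/20)
Feature=1: H = 0.0000 bits (weight = 8/20)
H(Y|Feature) = (12/20)×0.9799 + (8/20)×0.0000 = 0.5879 bits

Information Gain = 0.8113 - 0.5879 = 0.2234 bits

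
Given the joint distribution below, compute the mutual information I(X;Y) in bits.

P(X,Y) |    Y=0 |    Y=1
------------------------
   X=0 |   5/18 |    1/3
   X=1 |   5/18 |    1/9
0.0480 bits

Mutual information: I(X;Y) = H(X) + H(Y) - H(X,Y)

Marginals:
P(X) = (11/18, 7/18), H(X) = 0.9641 bits
P(Y) = (5/9, 4/9), H(Y) = 0.9911 bits

Joint entropy: H(X,Y) = 1.9072 bits

I(X;Y) = 0.9641 + 0.9911 - 1.9072 = 0.0480 bits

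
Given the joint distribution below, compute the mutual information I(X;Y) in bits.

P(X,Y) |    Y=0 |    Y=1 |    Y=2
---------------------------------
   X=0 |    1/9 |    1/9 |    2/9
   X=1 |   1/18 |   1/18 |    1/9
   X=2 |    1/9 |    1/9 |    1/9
0.0183 bits

Mutual information: I(X;Y) = H(X) + H(Y) - H(X,Y)

Marginals:
P(X) = (4/9, 2/9, 1/3), H(X) = 1.5305 bits
P(Y) = (5/18, 5/18, 4/9), H(Y) = 1.5466 bits

Joint entropy: H(X,Y) = 3.0588 bits

I(X;Y) = 1.5305 + 1.5466 - 3.0588 = 0.0183 bits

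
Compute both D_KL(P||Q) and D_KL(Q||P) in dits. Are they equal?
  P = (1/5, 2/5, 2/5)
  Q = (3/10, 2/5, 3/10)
D_KL(P||Q) = 0.0148, D_KL(Q||P) = 0.0153

KL divergence is not symmetric: D_KL(P||Q) ≠ D_KL(Q||P) in general.

D_KL(P||Q) = 0.0148 dits
D_KL(Q||P) = 0.0153 dits

No, they are not equal!

This asymmetry is why KL divergence is not a true distance metric.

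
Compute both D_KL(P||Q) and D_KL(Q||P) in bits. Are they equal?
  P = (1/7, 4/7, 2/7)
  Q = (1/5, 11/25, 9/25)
D_KL(P||Q) = 0.0509, D_KL(Q||P) = 0.0512

KL divergence is not symmetric: D_KL(P||Q) ≠ D_KL(Q||P) in general.

D_KL(P||Q) = 0.0509 bits
D_KL(Q||P) = 0.0512 bits

No, they are not equal!

This asymmetry is why KL divergence is not a true distance metric.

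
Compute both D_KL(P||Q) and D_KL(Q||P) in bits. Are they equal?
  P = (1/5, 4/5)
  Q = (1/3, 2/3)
D_KL(P||Q) = 0.0630, D_KL(Q||P) = 0.0703

KL divergence is not symmetric: D_KL(P||Q) ≠ D_KL(Q||P) in general.

D_KL(P||Q) = 0.0630 bits
D_KL(Q||P) = 0.0703 bits

No, they are not equal!

This asymmetry is why KL divergence is not a true distance metric.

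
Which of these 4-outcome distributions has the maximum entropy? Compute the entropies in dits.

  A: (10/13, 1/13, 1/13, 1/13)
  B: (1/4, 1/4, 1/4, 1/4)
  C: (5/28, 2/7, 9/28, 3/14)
B

For a discrete distribution over n outcomes, entropy is maximized by the uniform distribution.

Computing entropies:
H(A) = 0.3447 dits
H(B) = 0.6021 dits
H(C) = 0.5908 dits

The uniform distribution (where all probabilities equal 1/4) achieves the maximum entropy of log_10(4) = 0.6021 dits.

Distribution B has the highest entropy.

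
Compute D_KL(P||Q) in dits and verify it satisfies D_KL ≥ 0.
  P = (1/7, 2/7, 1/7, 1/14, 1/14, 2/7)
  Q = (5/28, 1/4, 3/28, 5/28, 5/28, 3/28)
0.0854 dits

KL divergence satisfies the Gibbs inequality: D_KL(P||Q) ≥ 0 for all distributions P, Q.

D_KL(P||Q) = Σ p(x) log(p(x)/q(x))
Term by term:
  x=0: 1/7 × log_10[(1/7)/(5/28)] = -0.0138
  x=1: 2/7 × log_10[(2/7)/(1/4)] = 0.0166
  x=2: 1/7 × log_10[(1/7)/(3/28)] = 0.0178
  x=3: 1/14 × log_10[(1/14)/(5/28)] = -0.0284
  x=4: 1/14 × log_10[(1/14)/(5/28)] = -0.0284
  x=5: 2/7 × log_10[(2/7)/(3/28)] = 0.1217
D_KL(P||Q) = 0.0854 dits

D_KL(P||Q) = 0.0854 ≥ 0 ✓

This non-negativity is a fundamental property: relative entropy cannot be negative because it measures how different Q is from P.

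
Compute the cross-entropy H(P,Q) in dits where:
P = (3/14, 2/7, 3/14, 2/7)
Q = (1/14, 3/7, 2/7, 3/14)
0.6585 dits

Cross-entropy: H(P,Q) = -Σ p(x) log q(x)

Alternatively: H(P,Q) = H(P) + D_KL(P||Q)
H(P) = 0.5976 dits
D_KL(P||Q) = 0.0609 dits

H(P,Q) = 0.5976 + 0.0609 = 0.6585 dits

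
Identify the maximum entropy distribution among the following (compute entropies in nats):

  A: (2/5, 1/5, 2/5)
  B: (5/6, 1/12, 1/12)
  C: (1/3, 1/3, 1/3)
C

For a discrete distribution over n outcomes, entropy is maximized by the uniform distribution.

Computing entropies:
H(A) = 1.0549 nats
H(B) = 0.5661 nats
H(C) = 1.0986 nats

The uniform distribution (where all probabilities equal 1/3) achieves the maximum entropy of log_e(3) = 1.0986 nats.

Distribution C has the highest entropy.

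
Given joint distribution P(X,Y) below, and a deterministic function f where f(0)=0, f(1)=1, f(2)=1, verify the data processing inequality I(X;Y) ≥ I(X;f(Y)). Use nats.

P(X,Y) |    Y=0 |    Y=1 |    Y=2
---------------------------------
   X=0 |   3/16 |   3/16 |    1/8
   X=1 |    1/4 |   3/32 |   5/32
I(X;Y) = 0.0221, I(X;f(Y)) = 0.0080, inequality holds: 0.0221 ≥ 0.0080

Data Processing Inequality: For any Markov chain X → Y → Z, we have I(X;Y) ≥ I(X;Z).

Here Z = f(Y) is a deterministic function of Y, forming X → Y → Z.

Original I(X;Y) = 0.0221 nats

After applying f:
P(X,Z) where Z=f(Y):
- P(X,Z=0) = P(X,Y=0)
- P(X,Z=1) = P(X,Y=1) + P(X,Y=2)

I(X;Z) = I(X;f(Y)) = 0.0080 nats

Verification: 0.0221 ≥ 0.0080 ✓

Information cannot be created by processing; the function f can only lose information about X.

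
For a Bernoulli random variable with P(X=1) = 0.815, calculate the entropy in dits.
0.2080 dits

The binary entropy function is:
H(p) = -p log(p) - (1-p) log(1-p)

H(0.815) = -0.815 × log_10(0.815) - 0.185 × log_10(0.185)
H(0.815) = 0.2080 dits

Note: Binary entropy is maximized at p=0.5 (H=1 bit) and minimized at p=0 or p=1 (H=0).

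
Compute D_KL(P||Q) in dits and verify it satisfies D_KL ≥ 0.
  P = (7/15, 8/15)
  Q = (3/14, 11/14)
0.0680 dits

KL divergence satisfies the Gibbs inequality: D_KL(P||Q) ≥ 0 for all distributions P, Q.

D_KL(P||Q) = Σ p(x) log(p(x)/q(x))
Term by term:
  x=0: 7/15 × log_10[(7/15)/(3/14)] = 0.1577
  x=1: 8/15 × log_10[(8/15)/(11/14)] = -0.0897
D_KL(P||Q) = 0.0680 dits

D_KL(P||Q) = 0.0680 ≥ 0 ✓

This non-negativity is a fundamental property: relative entropy cannot be negative because it measures how different Q is from P.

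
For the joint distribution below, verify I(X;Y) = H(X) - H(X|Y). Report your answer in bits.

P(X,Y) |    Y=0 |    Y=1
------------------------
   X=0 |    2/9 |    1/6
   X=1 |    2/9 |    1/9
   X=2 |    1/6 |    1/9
I(X;Y) = 0.0051 bits

Mutual information has multiple equivalent forms:
- I(X;Y) = H(X) - H(X|Y)
- I(X;Y) = H(Y) - H(Y|X)
- I(X;Y) = H(X) + H(Y) - H(X,Y)

Computing all quantities:
H(X) = 1.5715, H(Y) = 0.9641, H(X,Y) = 2.5305
H(X|Y) = 1.5664, H(Y|X) = 0.9590

Verification:
H(X) - H(X|Y) = 1.5715 - 1.5664 = 0.0051
H(Y) - H(Y|X) = 0.9641 - 0.9590 = 0.0051
H(X) + H(Y) - H(X,Y) = 1.5715 + 0.9641 - 2.5305 = 0.0051

All forms give I(X;Y) = 0.0051 bits. ✓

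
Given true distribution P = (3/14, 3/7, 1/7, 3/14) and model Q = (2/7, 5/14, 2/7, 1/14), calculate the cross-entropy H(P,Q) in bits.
2.0980 bits

Cross-entropy: H(P,Q) = -Σ p(x) log q(x)

Alternatively: H(P,Q) = H(P) + D_KL(P||Q)
H(P) = 1.8774 bits
D_KL(P||Q) = 0.2206 bits

H(P,Q) = 1.8774 + 0.2206 = 2.0980 bits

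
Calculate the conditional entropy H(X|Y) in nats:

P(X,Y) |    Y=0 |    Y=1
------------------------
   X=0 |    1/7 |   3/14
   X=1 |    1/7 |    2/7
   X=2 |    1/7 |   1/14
1.0276 nats

Using the chain rule: H(X|Y) = H(X,Y) - H(Y)

First, compute H(X,Y) = 1.7105 nats

Marginal P(Y) = (3/7, 4/7)
H(Y) = 0.6829 nats

H(X|Y) = H(X,Y) - H(Y) = 1.7105 - 0.6829 = 1.0276 nats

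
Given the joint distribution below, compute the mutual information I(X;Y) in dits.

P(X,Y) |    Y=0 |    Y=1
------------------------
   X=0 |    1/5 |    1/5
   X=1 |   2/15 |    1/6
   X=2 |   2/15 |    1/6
0.0006 dits

Mutual information: I(X;Y) = H(X) + H(Y) - H(X,Y)

Marginals:
P(X) = (2/5, 3/10, 3/10), H(X) = 0.4729 dits
P(Y) = (7/15, 8/15), H(Y) = 0.3001 dits

Joint entropy: H(X,Y) = 0.7723 dits

I(X;Y) = 0.4729 + 0.3001 - 0.7723 = 0.0006 dits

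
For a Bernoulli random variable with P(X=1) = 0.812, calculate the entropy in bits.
0.6973 bits

The binary entropy function is:
H(p) = -p log(p) - (1-p) log(1-p)

H(0.812) = -0.812 × log_2(0.812) - 0.188 × log_2(0.188)
H(0.812) = 0.6973 bits

Note: Binary entropy is maximized at p=0.5 (H=1 bit) and minimized at p=0 or p=1 (H=0).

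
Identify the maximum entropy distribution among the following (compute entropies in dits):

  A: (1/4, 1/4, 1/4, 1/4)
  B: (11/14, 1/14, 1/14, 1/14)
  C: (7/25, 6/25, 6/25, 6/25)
A

For a discrete distribution over n outcomes, entropy is maximized by the uniform distribution.

Computing entropies:
H(A) = 0.6021 dits
H(B) = 0.3279 dits
H(C) = 0.6010 dits

The uniform distribution (where all probabilities equal 1/4) achieves the maximum entropy of log_10(4) = 0.6021 dits.

Distribution A has the highest entropy.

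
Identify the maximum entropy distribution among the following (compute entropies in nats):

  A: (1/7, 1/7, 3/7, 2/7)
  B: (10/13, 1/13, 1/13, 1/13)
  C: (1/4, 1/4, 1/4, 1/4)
C

For a discrete distribution over n outcomes, entropy is maximized by the uniform distribution.

Computing entropies:
H(A) = 1.2770 nats
H(B) = 0.7937 nats
H(C) = 1.3863 nats

The uniform distribution (where all probabilities equal 1/4) achieves the maximum entropy of log_e(4) = 1.3863 nats.

Distribution C has the highest entropy.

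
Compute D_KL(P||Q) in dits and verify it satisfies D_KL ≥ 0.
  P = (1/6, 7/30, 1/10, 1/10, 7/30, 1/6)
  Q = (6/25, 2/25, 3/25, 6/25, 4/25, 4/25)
0.0773 dits

KL divergence satisfies the Gibbs inequality: D_KL(P||Q) ≥ 0 for all distributions P, Q.

D_KL(P||Q) = Σ p(x) log(p(x)/q(x))
Term by term:
  x=0: 1/6 × log_10[(1/6)/(6/25)] = -0.0264
  x=1: 7/30 × log_10[(7/30)/(2/25)] = 0.1085
  x=2: 1/10 × log_10[(1/10)/(3/25)] = -0.0079
  x=3: 1/10 × log_10[(1/10)/(6/25)] = -0.0380
  x=4: 7/30 × log_10[(7/30)/(4/25)] = 0.0382
  x=5: 1/6 × log_10[(1/6)/(4/25)] = 0.0030
D_KL(P||Q) = 0.0773 dits

D_KL(P||Q) = 0.0773 ≥ 0 ✓

This non-negativity is a fundamental property: relative entropy cannot be negative because it measures how different Q is from P.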